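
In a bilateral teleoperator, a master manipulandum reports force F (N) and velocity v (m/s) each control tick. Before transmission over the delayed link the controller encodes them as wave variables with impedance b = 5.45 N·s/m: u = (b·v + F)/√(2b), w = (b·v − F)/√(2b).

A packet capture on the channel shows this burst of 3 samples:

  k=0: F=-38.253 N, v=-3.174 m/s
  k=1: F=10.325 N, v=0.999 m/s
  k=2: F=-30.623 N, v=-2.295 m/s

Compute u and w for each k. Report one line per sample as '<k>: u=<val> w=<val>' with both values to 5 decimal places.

k=0: b·v=5.45×(-3.174)=-17.29830; √(2b)=3.30151; u=(-17.29830+(-38.253))/3.30151=-16.82600, w=(-17.29830−(-38.253))/3.30151=6.34700
k=1: b·v=5.45×0.999=5.44455; √(2b)=3.30151; u=(5.44455+10.325)/3.30151=4.77646, w=(5.44455−10.325)/3.30151=-1.47825
k=2: b·v=5.45×(-2.295)=-12.50775; √(2b)=3.30151; u=(-12.50775+(-30.623))/3.30151=-13.06393, w=(-12.50775−(-30.623))/3.30151=5.48695

0: u=-16.82600 w=6.34700
1: u=4.77646 w=-1.47825
2: u=-13.06393 w=5.48695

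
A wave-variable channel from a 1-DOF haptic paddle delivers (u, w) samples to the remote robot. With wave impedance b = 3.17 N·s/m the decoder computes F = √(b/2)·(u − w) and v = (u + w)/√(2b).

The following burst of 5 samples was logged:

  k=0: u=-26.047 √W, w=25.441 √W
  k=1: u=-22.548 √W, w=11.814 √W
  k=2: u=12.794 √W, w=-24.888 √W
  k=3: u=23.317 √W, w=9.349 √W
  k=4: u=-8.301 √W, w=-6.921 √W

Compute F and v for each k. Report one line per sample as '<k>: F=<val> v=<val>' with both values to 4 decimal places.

0: F=-64.8217 v=-0.2407
1: F=-43.2607 v=-4.2630
2: F=47.4404 v=-4.8031
3: F=17.5853 v=12.9733
4: F=-1.7374 v=-6.0454

k=0: u−w=-51.4880, u+w=-0.6060; √(b/2)=1.2590, √(2b)=2.5179; F=1.2590×(-51.488)=-64.8217, v=-0.6060/2.5179=-0.2407
k=1: u−w=-34.3620, u+w=-10.7340; √(b/2)=1.2590, √(2b)=2.5179; F=1.2590×(-34.362)=-43.2607, v=-10.7340/2.5179=-4.2630
k=2: u−w=37.6820, u+w=-12.0940; √(b/2)=1.2590, √(2b)=2.5179; F=1.2590×37.682=47.4404, v=-12.0940/2.5179=-4.8031
k=3: u−w=13.9680, u+w=32.6660; √(b/2)=1.2590, √(2b)=2.5179; F=1.2590×13.968=17.5853, v=32.6660/2.5179=12.9733
k=4: u−w=-1.3800, u+w=-15.2220; √(b/2)=1.2590, √(2b)=2.5179; F=1.2590×(-1.38)=-1.7374, v=-15.2220/2.5179=-6.0454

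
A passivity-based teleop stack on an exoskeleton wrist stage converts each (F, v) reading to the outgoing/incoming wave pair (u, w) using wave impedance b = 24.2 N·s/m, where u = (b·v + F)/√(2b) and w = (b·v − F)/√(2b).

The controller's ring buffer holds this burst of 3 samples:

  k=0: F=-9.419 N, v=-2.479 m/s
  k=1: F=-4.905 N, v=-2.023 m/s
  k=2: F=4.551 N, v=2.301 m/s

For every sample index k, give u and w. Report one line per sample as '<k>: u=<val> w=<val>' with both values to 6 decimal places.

0: u=-9.977101 w=-7.269329
1: u=-7.742061 w=-6.331972
2: u=8.658201 w=7.349881

k=0: b·v=24.2×(-2.479)=-59.991800; √(2b)=6.957011; u=(-59.991800+(-9.419))/6.957011=-9.977101, w=(-59.991800−(-9.419))/6.957011=-7.269329
k=1: b·v=24.2×(-2.023)=-48.956600; √(2b)=6.957011; u=(-48.956600+(-4.905))/6.957011=-7.742061, w=(-48.956600−(-4.905))/6.957011=-6.331972
k=2: b·v=24.2×2.301=55.684200; √(2b)=6.957011; u=(55.684200+4.551)/6.957011=8.658201, w=(55.684200−4.551)/6.957011=7.349881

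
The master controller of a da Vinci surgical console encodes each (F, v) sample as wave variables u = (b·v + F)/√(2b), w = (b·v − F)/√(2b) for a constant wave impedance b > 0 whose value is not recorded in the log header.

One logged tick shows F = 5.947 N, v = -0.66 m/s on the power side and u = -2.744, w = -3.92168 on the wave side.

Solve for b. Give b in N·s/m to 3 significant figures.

u + w = -6.6657;  u + w = √(2b)·v, so √(2b) = -6.6657/(-0.66) = 10.0995.
b = (√(2b))²/2 = 102.0002/2 = 51.0001.
(Check via u − w = 2F/√(2b): u − w = 1.1777, 2F/√(2b) = 1.1777.)

b = 51 N·s/m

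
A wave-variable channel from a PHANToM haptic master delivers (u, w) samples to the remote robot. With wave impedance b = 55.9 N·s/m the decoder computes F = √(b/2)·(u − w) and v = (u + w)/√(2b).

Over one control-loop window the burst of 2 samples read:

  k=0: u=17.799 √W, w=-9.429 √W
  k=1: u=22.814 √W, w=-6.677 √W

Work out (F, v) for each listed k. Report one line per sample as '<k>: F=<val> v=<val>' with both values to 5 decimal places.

k=0: u−w=27.22800, u+w=8.37000; √(b/2)=5.28678, √(2b)=10.57355; F=5.28678×27.228=143.94834, v=8.37000/10.57355=0.79160
k=1: u−w=29.49100, u+w=16.13700; √(b/2)=5.28678, √(2b)=10.57355; F=5.28678×29.491=155.91231, v=16.13700/10.57355=1.52617

0: F=143.94834 v=0.79160
1: F=155.91231 v=1.52617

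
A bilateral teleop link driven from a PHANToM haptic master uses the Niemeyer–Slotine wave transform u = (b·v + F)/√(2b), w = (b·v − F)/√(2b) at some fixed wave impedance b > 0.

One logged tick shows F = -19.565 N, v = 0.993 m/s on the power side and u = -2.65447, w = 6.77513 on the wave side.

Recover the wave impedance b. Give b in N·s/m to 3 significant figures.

u + w = 4.1207;  u + w = √(2b)·v, so √(2b) = 4.1207/0.993 = 4.1497.
b = (√(2b))²/2 = 17.2201/2 = 8.6100.
(Check via u − w = 2F/√(2b): u − w = -9.4296, 2F/√(2b) = -9.4296.)

b = 8.61 N·s/m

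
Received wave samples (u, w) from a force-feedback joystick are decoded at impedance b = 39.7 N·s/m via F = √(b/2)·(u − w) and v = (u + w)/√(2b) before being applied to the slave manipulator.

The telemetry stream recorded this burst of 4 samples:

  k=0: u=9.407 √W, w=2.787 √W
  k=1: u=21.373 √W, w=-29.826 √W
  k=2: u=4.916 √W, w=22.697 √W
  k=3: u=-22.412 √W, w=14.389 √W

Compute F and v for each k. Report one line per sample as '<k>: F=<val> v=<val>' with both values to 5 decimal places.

k=0: u−w=6.62000, u+w=12.19400; √(b/2)=4.45533, √(2b)=8.91067; F=4.45533×6.62=29.49431, v=12.19400/8.91067=1.36847
k=1: u−w=51.19900, u+w=-8.45300; √(b/2)=4.45533, √(2b)=8.91067; F=4.45533×51.199=228.10864, v=-8.45300/8.91067=-0.94864
k=2: u−w=-17.78100, u+w=27.61300; √(b/2)=4.45533, √(2b)=8.91067; F=4.45533×(-17.781)=-79.22029, v=27.61300/8.91067=3.09887
k=3: u−w=-36.80100, u+w=-8.02300; √(b/2)=4.45533, √(2b)=8.91067; F=4.45533×(-36.801)=-163.96074, v=-8.02300/8.91067=-0.90038

0: F=29.49431 v=1.36847
1: F=228.10864 v=-0.94864
2: F=-79.22029 v=3.09887
3: F=-163.96074 v=-0.90038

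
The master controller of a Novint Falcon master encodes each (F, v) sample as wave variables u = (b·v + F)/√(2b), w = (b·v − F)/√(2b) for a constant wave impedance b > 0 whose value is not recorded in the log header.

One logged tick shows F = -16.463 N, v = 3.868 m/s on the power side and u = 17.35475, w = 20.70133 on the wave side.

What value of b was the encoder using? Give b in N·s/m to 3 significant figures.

u + w = 38.0561;  u + w = √(2b)·v, so √(2b) = 38.0561/3.868 = 9.8387.
b = (√(2b))²/2 = 96.8000/2 = 48.4000.
(Check via u − w = 2F/√(2b): u − w = -3.3466, 2F/√(2b) = -3.3466.)

b = 48.4 N·s/m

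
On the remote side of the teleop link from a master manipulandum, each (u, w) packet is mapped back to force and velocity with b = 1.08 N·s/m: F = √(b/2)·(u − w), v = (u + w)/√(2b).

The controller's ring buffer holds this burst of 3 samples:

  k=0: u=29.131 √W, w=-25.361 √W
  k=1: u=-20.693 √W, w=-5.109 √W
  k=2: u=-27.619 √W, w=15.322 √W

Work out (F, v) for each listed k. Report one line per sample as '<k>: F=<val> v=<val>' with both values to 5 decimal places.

0: F=40.04328 v=2.56516
1: F=-11.45185 v=-17.55604
2: F=-31.55506 v=-8.36705

k=0: u−w=54.49200, u+w=3.77000; √(b/2)=0.73485, √(2b)=1.46969; F=0.73485×54.492=40.04328, v=3.77000/1.46969=2.56516
k=1: u−w=-15.58400, u+w=-25.80200; √(b/2)=0.73485, √(2b)=1.46969; F=0.73485×(-15.584)=-11.45185, v=-25.80200/1.46969=-17.55604
k=2: u−w=-42.94100, u+w=-12.29700; √(b/2)=0.73485, √(2b)=1.46969; F=0.73485×(-42.941)=-31.55506, v=-12.29700/1.46969=-8.36705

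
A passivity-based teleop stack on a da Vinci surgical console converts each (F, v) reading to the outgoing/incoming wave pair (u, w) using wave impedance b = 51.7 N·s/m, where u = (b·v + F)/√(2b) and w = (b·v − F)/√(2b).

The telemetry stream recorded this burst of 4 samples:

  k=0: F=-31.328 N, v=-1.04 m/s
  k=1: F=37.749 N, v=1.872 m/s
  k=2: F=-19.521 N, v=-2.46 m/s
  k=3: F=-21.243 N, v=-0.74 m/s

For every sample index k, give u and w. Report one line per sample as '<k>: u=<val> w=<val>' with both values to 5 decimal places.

0: u=-8.36852 w=-2.20680
1: u=13.23011 w=5.80547
2: u=-14.42709 w=-10.58761
3: u=-5.85146 w=-1.67329

k=0: b·v=51.7×(-1.04)=-53.76800; √(2b)=10.16858; u=(-53.76800+(-31.328))/10.16858=-8.36852, w=(-53.76800−(-31.328))/10.16858=-2.20680
k=1: b·v=51.7×1.872=96.78240; √(2b)=10.16858; u=(96.78240+37.749)/10.16858=13.23011, w=(96.78240−37.749)/10.16858=5.80547
k=2: b·v=51.7×(-2.46)=-127.18200; √(2b)=10.16858; u=(-127.18200+(-19.521))/10.16858=-14.42709, w=(-127.18200−(-19.521))/10.16858=-10.58761
k=3: b·v=51.7×(-0.74)=-38.25800; √(2b)=10.16858; u=(-38.25800+(-21.243))/10.16858=-5.85146, w=(-38.25800−(-21.243))/10.16858=-1.67329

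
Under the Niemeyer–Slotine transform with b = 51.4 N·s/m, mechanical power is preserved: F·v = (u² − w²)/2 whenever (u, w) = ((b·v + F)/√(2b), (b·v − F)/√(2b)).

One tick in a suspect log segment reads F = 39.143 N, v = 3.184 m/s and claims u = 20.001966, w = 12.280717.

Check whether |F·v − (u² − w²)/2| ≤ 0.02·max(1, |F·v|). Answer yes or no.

yes

F·v = 39.143×3.184 = 124.631312 W.
(u² − w²)/2 = (400.078644 − 150.816010)/2 = 124.631317 W.
|Δ| = 0.000005;  2% of max(1, |F·v|) = 2.492626.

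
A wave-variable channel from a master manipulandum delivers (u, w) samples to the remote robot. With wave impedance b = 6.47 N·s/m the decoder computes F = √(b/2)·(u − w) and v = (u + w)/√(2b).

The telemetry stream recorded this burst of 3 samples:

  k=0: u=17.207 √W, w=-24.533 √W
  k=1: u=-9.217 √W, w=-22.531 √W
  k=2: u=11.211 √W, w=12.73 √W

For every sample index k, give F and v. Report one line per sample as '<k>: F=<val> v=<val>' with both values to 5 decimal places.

k=0: u−w=41.74000, u+w=-7.32600; √(b/2)=1.79861, √(2b)=3.59722; F=1.79861×41.74=75.07401, v=-7.32600/3.59722=-2.03657
k=1: u−w=13.31400, u+w=-31.74800; √(b/2)=1.79861, √(2b)=3.59722; F=1.79861×13.314=23.94670, v=-31.74800/3.59722=-8.82570
k=2: u−w=-1.51900, u+w=23.94100; √(b/2)=1.79861, √(2b)=3.59722; F=1.79861×(-1.519)=-2.73209, v=23.94100/3.59722=6.65542

0: F=75.07401 v=-2.03657
1: F=23.94670 v=-8.82570
2: F=-2.73209 v=6.65542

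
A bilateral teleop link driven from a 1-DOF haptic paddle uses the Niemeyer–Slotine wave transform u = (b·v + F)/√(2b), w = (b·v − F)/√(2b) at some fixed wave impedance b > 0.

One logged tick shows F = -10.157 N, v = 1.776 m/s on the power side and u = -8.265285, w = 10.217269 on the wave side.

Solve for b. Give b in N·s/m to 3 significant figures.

u + w = 1.951984;  u + w = √(2b)·v, so √(2b) = 1.951984/1.776 = 1.099090.
b = (√(2b))²/2 = 1.207999/2 = 0.604000.
(Check via u − w = 2F/√(2b): u − w = -18.482554, 2F/√(2b) = -18.482561.)

b = 0.604 N·s/m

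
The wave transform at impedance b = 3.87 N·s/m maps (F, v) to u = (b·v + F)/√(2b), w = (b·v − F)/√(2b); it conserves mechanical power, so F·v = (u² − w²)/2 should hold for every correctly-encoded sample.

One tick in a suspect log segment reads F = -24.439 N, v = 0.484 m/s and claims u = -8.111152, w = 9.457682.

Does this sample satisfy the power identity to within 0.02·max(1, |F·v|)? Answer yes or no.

F·v = (-24.439)×0.484 = -11.828476 W.
(u² − w²)/2 = (65.790787 − 89.447749)/2 = -11.828481 W.
|Δ| = 0.000005;  2% of max(1, |F·v|) = 0.236570.

yes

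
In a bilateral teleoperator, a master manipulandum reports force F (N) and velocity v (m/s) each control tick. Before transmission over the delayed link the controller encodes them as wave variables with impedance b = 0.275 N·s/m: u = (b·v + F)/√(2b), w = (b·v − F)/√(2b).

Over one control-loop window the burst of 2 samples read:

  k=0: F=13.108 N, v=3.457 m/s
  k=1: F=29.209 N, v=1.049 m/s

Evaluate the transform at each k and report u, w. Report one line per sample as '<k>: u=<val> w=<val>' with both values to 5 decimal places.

k=0: b·v=0.275×3.457=0.95068; √(2b)=0.74162; u=(0.95068+13.108)/0.74162=18.95671, w=(0.95068−13.108)/0.74162=-16.39293
k=1: b·v=0.275×1.049=0.28847; √(2b)=0.74162; u=(0.28847+29.209)/0.74162=39.77439, w=(0.28847−29.209)/0.74162=-38.99643

0: u=18.95671 w=-16.39293
1: u=39.77439 w=-38.99643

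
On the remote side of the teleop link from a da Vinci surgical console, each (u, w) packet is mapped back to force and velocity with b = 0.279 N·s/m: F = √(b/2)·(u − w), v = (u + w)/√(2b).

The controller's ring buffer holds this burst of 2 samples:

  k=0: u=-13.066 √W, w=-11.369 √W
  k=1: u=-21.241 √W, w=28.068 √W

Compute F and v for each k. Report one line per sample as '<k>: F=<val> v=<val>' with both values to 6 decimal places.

k=0: u−w=-1.697000, u+w=-24.435000; √(b/2)=0.373497, √(2b)=0.746994; F=0.373497×(-1.697)=-0.633824, v=-24.435000/0.746994=-32.711107
k=1: u−w=-49.309000, u+w=6.827000; √(b/2)=0.373497, √(2b)=0.746994; F=0.373497×(-49.309)=-18.416763, v=6.827000/0.746994=9.139297

0: F=-0.633824 v=-32.711107
1: F=-18.416763 v=9.139297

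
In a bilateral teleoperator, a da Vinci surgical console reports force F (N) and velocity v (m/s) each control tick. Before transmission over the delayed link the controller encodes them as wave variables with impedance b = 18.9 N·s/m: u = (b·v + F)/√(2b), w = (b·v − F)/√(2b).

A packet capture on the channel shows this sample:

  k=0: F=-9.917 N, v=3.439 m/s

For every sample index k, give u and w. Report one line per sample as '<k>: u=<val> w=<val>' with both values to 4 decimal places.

0: u=8.9588 w=12.1848

k=0: b·v=18.9×3.439=64.9971; √(2b)=6.1482; u=(64.9971+(-9.917))/6.1482=8.9588, w=(64.9971−(-9.917))/6.1482=12.1848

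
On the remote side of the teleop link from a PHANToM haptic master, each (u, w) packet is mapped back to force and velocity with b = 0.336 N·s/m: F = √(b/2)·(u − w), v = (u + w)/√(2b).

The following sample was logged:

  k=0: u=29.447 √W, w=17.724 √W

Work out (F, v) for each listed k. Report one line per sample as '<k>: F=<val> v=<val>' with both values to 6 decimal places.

0: F=4.805000 v=57.542728

k=0: u−w=11.723000, u+w=47.171000; √(b/2)=0.409878, √(2b)=0.819756; F=0.409878×11.723=4.805000, v=47.171000/0.819756=57.542728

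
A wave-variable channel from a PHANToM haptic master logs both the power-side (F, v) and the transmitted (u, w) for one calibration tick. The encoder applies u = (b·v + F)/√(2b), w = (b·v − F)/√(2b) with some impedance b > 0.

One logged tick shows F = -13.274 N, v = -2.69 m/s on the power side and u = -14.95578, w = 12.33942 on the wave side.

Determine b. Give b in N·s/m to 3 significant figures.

b = 0.473 N·s/m

u + w = -2.6164;  u + w = √(2b)·v, so √(2b) = -2.6164/(-2.69) = 0.9726.
b = (√(2b))²/2 = 0.9460/2 = 0.4730.
(Check via u − w = 2F/√(2b): u − w = -27.2952, 2F/√(2b) = -27.2952.)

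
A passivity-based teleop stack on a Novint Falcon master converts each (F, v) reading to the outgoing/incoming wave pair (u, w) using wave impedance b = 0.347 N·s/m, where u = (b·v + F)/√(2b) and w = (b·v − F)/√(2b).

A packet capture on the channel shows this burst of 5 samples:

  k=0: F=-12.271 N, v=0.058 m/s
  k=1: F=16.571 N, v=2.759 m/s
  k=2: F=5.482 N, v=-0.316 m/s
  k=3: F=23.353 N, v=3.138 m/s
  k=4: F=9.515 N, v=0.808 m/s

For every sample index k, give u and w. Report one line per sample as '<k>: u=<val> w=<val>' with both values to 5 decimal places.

k=0: b·v=0.347×0.058=0.02013; √(2b)=0.83307; u=(0.02013+(-12.271))/0.83307=-14.70576, w=(0.02013−(-12.271))/0.83307=14.75407
k=1: b·v=0.347×2.759=0.95737; √(2b)=0.83307; u=(0.95737+16.571)/0.83307=21.04078, w=(0.95737−16.571)/0.83307=-18.74235
k=2: b·v=0.347×(-0.316)=-0.10965; √(2b)=0.83307; u=(-0.10965+5.482)/0.83307=6.44888, w=(-0.10965−5.482)/0.83307=-6.71213
k=3: b·v=0.347×3.138=1.08889; √(2b)=0.83307; u=(1.08889+23.353)/0.83307=29.33965, w=(1.08889−23.353)/0.83307=-26.72549
k=4: b·v=0.347×0.808=0.28038; √(2b)=0.83307; u=(0.28038+9.515)/0.83307=11.75821, w=(0.28038−9.515)/0.83307=-11.08510

0: u=-14.70576 w=14.75407
1: u=21.04078 w=-18.74235
2: u=6.44888 w=-6.71213
3: u=29.33965 w=-26.72549
4: u=11.75821 w=-11.08510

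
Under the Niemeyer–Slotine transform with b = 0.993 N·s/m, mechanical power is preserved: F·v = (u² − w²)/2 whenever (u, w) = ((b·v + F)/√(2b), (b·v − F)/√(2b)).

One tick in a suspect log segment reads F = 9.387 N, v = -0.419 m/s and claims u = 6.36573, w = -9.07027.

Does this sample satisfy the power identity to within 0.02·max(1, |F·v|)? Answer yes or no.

F·v = 9.387×(-0.419) = -3.93315 W.
(u² − w²)/2 = (40.52252 − 82.26980)/2 = -20.87364 W.
|Δ| = 16.94049;  2% of max(1, |F·v|) = 0.07866.

no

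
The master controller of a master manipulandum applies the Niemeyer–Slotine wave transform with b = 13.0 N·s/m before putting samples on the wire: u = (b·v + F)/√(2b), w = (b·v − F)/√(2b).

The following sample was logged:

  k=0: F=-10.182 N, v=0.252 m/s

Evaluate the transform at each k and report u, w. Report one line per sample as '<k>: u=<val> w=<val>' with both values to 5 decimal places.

k=0: b·v=13.0×0.252=3.27600; √(2b)=5.09902; u=(3.27600+(-10.182))/5.09902=-1.35438, w=(3.27600−(-10.182))/5.09902=2.63933

0: u=-1.35438 w=2.63933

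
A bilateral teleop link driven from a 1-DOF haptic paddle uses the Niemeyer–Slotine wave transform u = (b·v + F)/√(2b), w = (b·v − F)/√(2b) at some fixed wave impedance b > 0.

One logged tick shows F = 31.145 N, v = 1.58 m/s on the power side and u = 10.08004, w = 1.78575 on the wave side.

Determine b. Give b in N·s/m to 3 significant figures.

b = 28.2 N·s/m

u + w = 11.8658;  u + w = √(2b)·v, so √(2b) = 11.8658/1.58 = 7.5100.
b = (√(2b))²/2 = 56.4000/2 = 28.2000.
(Check via u − w = 2F/√(2b): u − w = 8.2943, 2F/√(2b) = 8.2943.)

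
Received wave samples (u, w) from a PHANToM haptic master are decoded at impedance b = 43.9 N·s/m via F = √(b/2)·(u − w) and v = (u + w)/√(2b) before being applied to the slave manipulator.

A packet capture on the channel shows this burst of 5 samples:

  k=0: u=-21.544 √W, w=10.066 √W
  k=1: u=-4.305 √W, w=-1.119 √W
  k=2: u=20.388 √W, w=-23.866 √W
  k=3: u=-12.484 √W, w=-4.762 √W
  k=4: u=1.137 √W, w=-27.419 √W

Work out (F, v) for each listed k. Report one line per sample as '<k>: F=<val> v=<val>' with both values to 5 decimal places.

0: F=-148.09546 v=-1.22495
1: F=-14.92667 v=-0.57886
2: F=207.33365 v=-0.37118
3: F=-36.17821 v=-1.84052
4: F=133.78722 v=-2.80486

k=0: u−w=-31.61000, u+w=-11.47800; √(b/2)=4.68508, √(2b)=9.37017; F=4.68508×(-31.61)=-148.09546, v=-11.47800/9.37017=-1.22495
k=1: u−w=-3.18600, u+w=-5.42400; √(b/2)=4.68508, √(2b)=9.37017; F=4.68508×(-3.186)=-14.92667, v=-5.42400/9.37017=-0.57886
k=2: u−w=44.25400, u+w=-3.47800; √(b/2)=4.68508, √(2b)=9.37017; F=4.68508×44.254=207.33365, v=-3.47800/9.37017=-0.37118
k=3: u−w=-7.72200, u+w=-17.24600; √(b/2)=4.68508, √(2b)=9.37017; F=4.68508×(-7.722)=-36.17821, v=-17.24600/9.37017=-1.84052
k=4: u−w=28.55600, u+w=-26.28200; √(b/2)=4.68508, √(2b)=9.37017; F=4.68508×28.556=133.78722, v=-26.28200/9.37017=-2.80486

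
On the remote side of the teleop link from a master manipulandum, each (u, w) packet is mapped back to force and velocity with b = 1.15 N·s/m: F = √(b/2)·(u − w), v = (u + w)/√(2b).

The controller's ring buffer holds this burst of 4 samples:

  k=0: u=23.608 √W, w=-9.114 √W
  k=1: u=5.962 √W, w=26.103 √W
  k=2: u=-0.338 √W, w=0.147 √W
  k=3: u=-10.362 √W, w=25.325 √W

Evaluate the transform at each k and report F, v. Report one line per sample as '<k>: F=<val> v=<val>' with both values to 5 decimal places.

0: F=24.81269 v=9.55706
1: F=-15.27267 v=21.14303
2: F=-0.36777 v=-0.12594
3: F=-27.06101 v=9.86631

k=0: u−w=32.72200, u+w=14.49400; √(b/2)=0.75829, √(2b)=1.51658; F=0.75829×32.722=24.81269, v=14.49400/1.51658=9.55706
k=1: u−w=-20.14100, u+w=32.06500; √(b/2)=0.75829, √(2b)=1.51658; F=0.75829×(-20.141)=-15.27267, v=32.06500/1.51658=21.14303
k=2: u−w=-0.48500, u+w=-0.19100; √(b/2)=0.75829, √(2b)=1.51658; F=0.75829×(-0.485)=-0.36777, v=-0.19100/1.51658=-0.12594
k=3: u−w=-35.68700, u+w=14.96300; √(b/2)=0.75829, √(2b)=1.51658; F=0.75829×(-35.687)=-27.06101, v=14.96300/1.51658=9.86631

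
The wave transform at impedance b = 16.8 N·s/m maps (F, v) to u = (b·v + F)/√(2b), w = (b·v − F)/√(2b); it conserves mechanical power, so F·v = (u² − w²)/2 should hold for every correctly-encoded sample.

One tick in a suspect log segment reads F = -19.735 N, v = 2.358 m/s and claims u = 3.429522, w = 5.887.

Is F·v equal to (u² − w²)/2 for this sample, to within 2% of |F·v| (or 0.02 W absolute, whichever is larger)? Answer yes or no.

F·v = (-19.735)×2.358 = -46.535130 W.
(u² − w²)/2 = (11.761621 − 34.656769)/2 = -11.447574 W.
|Δ| = 35.087556;  2% of max(1, |F·v|) = 0.930703.

no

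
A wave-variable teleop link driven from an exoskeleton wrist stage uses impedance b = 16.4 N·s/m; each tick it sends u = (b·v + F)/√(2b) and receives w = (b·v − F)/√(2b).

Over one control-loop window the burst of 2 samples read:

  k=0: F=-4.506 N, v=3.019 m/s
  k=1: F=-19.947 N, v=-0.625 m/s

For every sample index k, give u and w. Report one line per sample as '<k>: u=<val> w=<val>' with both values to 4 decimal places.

0: u=7.8583 w=9.4319
1: u=-5.2726 w=1.6932

k=0: b·v=16.4×3.019=49.5116; √(2b)=5.7271; u=(49.5116+(-4.506))/5.7271=7.8583, w=(49.5116−(-4.506))/5.7271=9.4319
k=1: b·v=16.4×(-0.625)=-10.2500; √(2b)=5.7271; u=(-10.2500+(-19.947))/5.7271=-5.2726, w=(-10.2500−(-19.947))/5.7271=1.6932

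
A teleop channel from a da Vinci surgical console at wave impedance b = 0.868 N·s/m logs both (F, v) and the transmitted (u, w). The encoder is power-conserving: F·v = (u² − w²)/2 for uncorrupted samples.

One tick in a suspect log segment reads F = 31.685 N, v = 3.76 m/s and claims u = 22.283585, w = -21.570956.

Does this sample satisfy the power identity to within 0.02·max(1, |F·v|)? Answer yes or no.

F·v = 31.685×3.76 = 119.135600 W.
(u² − w²)/2 = (496.558160 − 465.306143)/2 = 15.626009 W.
|Δ| = 103.509591;  2% of max(1, |F·v|) = 2.382712.

no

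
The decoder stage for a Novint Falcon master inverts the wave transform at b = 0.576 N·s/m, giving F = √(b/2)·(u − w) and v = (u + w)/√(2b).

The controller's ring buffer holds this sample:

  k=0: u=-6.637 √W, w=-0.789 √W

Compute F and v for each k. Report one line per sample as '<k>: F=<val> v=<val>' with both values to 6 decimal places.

k=0: u−w=-5.848000, u+w=-7.426000; √(b/2)=0.536656, √(2b)=1.073313; F=0.536656×(-5.848)=-3.138366, v=-7.426000/1.073313=-6.918767

0: F=-3.138366 v=-6.918767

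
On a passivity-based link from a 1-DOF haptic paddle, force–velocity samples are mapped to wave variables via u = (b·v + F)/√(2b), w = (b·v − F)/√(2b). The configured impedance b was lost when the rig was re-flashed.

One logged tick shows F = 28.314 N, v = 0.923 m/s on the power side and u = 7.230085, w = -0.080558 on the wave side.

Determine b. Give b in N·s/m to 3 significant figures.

b = 30 N·s/m

u + w = 7.149527;  u + w = √(2b)·v, so √(2b) = 7.149527/0.923 = 7.745966.
b = (√(2b))²/2 = 59.999996/2 = 29.999998.
(Check via u − w = 2F/√(2b): u − w = 7.310643, 2F/√(2b) = 7.310644.)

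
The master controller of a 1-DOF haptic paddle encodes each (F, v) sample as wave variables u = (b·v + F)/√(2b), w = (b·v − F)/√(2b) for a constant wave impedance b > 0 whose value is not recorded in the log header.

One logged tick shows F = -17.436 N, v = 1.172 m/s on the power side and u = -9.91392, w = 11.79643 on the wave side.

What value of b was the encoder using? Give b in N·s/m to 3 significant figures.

u + w = 1.88251;  u + w = √(2b)·v, so √(2b) = 1.88251/1.172 = 1.60624.
b = (√(2b))²/2 = 2.58000/2 = 1.29000.
(Check via u − w = 2F/√(2b): u − w = -21.71035, 2F/√(2b) = -21.71037.)

b = 1.29 N·s/m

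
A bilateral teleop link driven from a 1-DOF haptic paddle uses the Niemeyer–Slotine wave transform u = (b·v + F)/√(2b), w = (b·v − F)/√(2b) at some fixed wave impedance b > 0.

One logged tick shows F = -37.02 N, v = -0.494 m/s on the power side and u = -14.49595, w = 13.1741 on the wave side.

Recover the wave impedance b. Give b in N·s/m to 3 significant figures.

b = 3.58 N·s/m

u + w = -1.32185;  u + w = √(2b)·v, so √(2b) = -1.32185/(-0.494) = 2.67581.
b = (√(2b))²/2 = 7.15996/2 = 3.57998.
(Check via u − w = 2F/√(2b): u − w = -27.67005, 2F/√(2b) = -27.67013.)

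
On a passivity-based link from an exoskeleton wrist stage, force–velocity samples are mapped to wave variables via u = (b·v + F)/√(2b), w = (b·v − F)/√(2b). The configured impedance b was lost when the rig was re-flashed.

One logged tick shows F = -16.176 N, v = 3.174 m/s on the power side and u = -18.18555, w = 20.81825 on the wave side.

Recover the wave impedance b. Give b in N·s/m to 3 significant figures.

u + w = 2.63270;  u + w = √(2b)·v, so √(2b) = 2.63270/3.174 = 0.82946.
b = (√(2b))²/2 = 0.68800/2 = 0.34400.
(Check via u − w = 2F/√(2b): u − w = -39.00380, 2F/√(2b) = -39.00378.)

b = 0.344 N·s/m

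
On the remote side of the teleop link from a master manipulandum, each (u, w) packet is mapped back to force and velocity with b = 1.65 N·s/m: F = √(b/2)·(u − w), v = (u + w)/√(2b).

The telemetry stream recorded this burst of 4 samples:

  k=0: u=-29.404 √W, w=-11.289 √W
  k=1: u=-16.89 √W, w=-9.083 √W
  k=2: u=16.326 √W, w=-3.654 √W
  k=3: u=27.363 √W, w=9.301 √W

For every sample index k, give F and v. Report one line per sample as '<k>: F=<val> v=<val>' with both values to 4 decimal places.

k=0: u−w=-18.1150, u+w=-40.6930; √(b/2)=0.9083, √(2b)=1.8166; F=0.9083×(-18.115)=-16.4538, v=-40.6930/1.8166=-22.4008
k=1: u−w=-7.8070, u+w=-25.9730; √(b/2)=0.9083, √(2b)=1.8166; F=0.9083×(-7.807)=-7.0911, v=-25.9730/1.8166=-14.2977
k=2: u−w=19.9800, u+w=12.6720; √(b/2)=0.9083, √(2b)=1.8166; F=0.9083×19.98=18.1477, v=12.6720/1.8166=6.9757
k=3: u−w=18.0620, u+w=36.6640; √(b/2)=0.9083, √(2b)=1.8166; F=0.9083×18.062=16.4056, v=36.6640/1.8166=20.1829

0: F=-16.4538 v=-22.4008
1: F=-7.0911 v=-14.2977
2: F=18.1477 v=6.9757
3: F=16.4056 v=20.1829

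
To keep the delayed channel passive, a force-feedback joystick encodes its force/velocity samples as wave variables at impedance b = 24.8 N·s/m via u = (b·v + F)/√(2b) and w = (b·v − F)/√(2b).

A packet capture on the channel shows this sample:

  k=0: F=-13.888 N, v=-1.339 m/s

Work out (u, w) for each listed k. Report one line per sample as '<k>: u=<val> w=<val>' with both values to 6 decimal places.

k=0: b·v=24.8×(-1.339)=-33.207200; √(2b)=7.042727; u=(-33.207200+(-13.888))/7.042727=-6.687069, w=(-33.207200−(-13.888))/7.042727=-2.743142

0: u=-6.687069 w=-2.743142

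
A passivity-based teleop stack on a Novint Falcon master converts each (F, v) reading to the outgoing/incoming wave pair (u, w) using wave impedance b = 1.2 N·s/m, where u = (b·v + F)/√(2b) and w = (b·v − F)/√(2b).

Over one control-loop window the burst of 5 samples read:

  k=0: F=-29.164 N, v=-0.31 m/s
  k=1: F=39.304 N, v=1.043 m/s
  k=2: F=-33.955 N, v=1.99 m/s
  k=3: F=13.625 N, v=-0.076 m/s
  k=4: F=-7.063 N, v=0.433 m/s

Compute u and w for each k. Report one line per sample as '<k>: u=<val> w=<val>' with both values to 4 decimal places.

0: u=-19.0654 w=18.5852
1: u=26.1785 w=-24.5627
2: u=-20.3764 w=23.4593
3: u=8.7360 w=-8.8538
4: u=-4.2237 w=4.8945

k=0: b·v=1.2×(-0.31)=-0.3720; √(2b)=1.5492; u=(-0.3720+(-29.164))/1.5492=-19.0654, w=(-0.3720−(-29.164))/1.5492=18.5852
k=1: b·v=1.2×1.043=1.2516; √(2b)=1.5492; u=(1.2516+39.304)/1.5492=26.1785, w=(1.2516−39.304)/1.5492=-24.5627
k=2: b·v=1.2×1.99=2.3880; √(2b)=1.5492; u=(2.3880+(-33.955))/1.5492=-20.3764, w=(2.3880−(-33.955))/1.5492=23.4593
k=3: b·v=1.2×(-0.076)=-0.0912; √(2b)=1.5492; u=(-0.0912+13.625)/1.5492=8.7360, w=(-0.0912−13.625)/1.5492=-8.8538
k=4: b·v=1.2×0.433=0.5196; √(2b)=1.5492; u=(0.5196+(-7.063))/1.5492=-4.2237, w=(0.5196−(-7.063))/1.5492=4.8945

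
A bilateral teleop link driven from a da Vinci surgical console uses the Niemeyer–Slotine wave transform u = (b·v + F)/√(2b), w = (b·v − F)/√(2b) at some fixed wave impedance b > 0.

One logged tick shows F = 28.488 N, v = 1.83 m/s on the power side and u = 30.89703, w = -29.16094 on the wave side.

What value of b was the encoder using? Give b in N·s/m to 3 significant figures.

b = 0.45 N·s/m

u + w = 1.73609;  u + w = √(2b)·v, so √(2b) = 1.73609/1.83 = 0.94868.
b = (√(2b))²/2 = 0.90000/2 = 0.45000.
(Check via u − w = 2F/√(2b): u − w = 60.05797, 2F/√(2b) = 60.05799.)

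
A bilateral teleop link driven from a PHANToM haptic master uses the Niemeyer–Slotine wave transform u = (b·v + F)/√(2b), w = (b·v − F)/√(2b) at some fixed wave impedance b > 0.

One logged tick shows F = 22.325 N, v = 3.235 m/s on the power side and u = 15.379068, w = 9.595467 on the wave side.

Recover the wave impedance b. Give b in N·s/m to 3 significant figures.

b = 29.8 N·s/m

u + w = 24.974535;  u + w = √(2b)·v, so √(2b) = 24.974535/3.235 = 7.720104.
b = (√(2b))²/2 = 59.599999/2 = 29.799999.
(Check via u − w = 2F/√(2b): u − w = 5.783601, 2F/√(2b) = 5.783601.)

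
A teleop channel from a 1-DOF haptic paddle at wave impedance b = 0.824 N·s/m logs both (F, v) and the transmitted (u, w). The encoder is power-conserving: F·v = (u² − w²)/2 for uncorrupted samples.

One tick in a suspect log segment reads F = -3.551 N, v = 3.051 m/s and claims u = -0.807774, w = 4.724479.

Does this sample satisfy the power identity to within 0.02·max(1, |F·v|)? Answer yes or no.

yes

F·v = (-3.551)×3.051 = -10.834101 W.
(u² − w²)/2 = (0.652499 − 22.320702)/2 = -10.834101 W.
|Δ| = 0.000000;  2% of max(1, |F·v|) = 0.216682.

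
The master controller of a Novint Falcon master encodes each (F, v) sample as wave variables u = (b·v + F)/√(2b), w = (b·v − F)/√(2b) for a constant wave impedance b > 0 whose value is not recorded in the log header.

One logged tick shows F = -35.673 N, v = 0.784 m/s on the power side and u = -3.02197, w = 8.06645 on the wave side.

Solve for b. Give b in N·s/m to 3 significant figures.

u + w = 5.0445;  u + w = √(2b)·v, so √(2b) = 5.0445/0.784 = 6.4343.
b = (√(2b))²/2 = 41.4000/2 = 20.7000.
(Check via u − w = 2F/√(2b): u − w = -11.0884, 2F/√(2b) = -11.0884.)

b = 20.7 N·s/m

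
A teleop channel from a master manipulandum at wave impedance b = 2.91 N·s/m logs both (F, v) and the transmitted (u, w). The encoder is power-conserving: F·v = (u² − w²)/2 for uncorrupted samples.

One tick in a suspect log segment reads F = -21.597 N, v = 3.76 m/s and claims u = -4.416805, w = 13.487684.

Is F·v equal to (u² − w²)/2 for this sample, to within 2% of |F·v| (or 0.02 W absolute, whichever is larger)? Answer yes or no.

F·v = (-21.597)×3.76 = -81.204720 W.
(u² − w²)/2 = (19.508166 − 181.917620)/2 = -81.204727 W.
|Δ| = 0.000007;  2% of max(1, |F·v|) = 1.624094.

yes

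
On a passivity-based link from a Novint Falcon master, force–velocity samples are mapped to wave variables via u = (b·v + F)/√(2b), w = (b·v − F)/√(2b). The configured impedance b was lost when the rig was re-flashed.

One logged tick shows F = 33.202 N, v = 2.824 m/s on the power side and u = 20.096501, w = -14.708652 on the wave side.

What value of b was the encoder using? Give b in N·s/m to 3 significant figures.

b = 1.82 N·s/m

u + w = 5.387849;  u + w = √(2b)·v, so √(2b) = 5.387849/2.824 = 1.907879.
b = (√(2b))²/2 = 3.640001/2 = 1.820000.
(Check via u − w = 2F/√(2b): u − w = 34.805153, 2F/√(2b) = 34.805151.)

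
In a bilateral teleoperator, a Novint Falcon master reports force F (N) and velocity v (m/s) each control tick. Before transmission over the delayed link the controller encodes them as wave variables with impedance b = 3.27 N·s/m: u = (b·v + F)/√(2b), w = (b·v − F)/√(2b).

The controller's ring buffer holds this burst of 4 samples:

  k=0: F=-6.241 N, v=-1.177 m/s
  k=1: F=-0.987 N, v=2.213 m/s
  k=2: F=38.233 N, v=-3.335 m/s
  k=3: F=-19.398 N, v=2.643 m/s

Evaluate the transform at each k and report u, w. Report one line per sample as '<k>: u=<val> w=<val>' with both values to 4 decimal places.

k=0: b·v=3.27×(-1.177)=-3.8488; √(2b)=2.5573; u=(-3.8488+(-6.241))/2.5573=-3.9454, w=(-3.8488−(-6.241))/2.5573=0.9354
k=1: b·v=3.27×2.213=7.2365; √(2b)=2.5573; u=(7.2365+(-0.987))/2.5573=2.4438, w=(7.2365−(-0.987))/2.5573=3.2156
k=2: b·v=3.27×(-3.335)=-10.9055; √(2b)=2.5573; u=(-10.9055+38.233)/2.5573=10.6859, w=(-10.9055−38.233)/2.5573=-19.2147
k=3: b·v=3.27×2.643=8.6426; √(2b)=2.5573; u=(8.6426+(-19.398))/2.5573=-4.2057, w=(8.6426−(-19.398))/2.5573=10.9647

0: u=-3.9454 w=0.9354
1: u=2.4438 w=3.2156
2: u=10.6859 w=-19.2147
3: u=-4.2057 w=10.9647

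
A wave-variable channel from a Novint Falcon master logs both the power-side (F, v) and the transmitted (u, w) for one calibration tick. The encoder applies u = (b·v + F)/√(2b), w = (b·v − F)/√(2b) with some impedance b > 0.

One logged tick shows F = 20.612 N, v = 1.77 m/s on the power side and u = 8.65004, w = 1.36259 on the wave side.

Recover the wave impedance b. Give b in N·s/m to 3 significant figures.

u + w = 10.01263;  u + w = √(2b)·v, so √(2b) = 10.01263/1.77 = 5.65685.
b = (√(2b))²/2 = 31.99999/2 = 15.99999.
(Check via u − w = 2F/√(2b): u − w = 7.28745, 2F/√(2b) = 7.28744.)

b = 16 N·s/m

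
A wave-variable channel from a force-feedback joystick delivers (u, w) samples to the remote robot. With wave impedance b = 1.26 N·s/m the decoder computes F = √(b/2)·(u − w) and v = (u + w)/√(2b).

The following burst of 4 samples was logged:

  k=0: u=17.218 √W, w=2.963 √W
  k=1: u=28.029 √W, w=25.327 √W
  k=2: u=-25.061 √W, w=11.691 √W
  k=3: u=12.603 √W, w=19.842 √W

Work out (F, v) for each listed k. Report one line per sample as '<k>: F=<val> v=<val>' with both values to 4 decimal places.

0: F=11.3146 v=12.7128
1: F=2.1446 v=33.6111
2: F=-29.1710 v=-8.4223
3: F=-5.7458 v=20.4384

k=0: u−w=14.2550, u+w=20.1810; √(b/2)=0.7937, √(2b)=1.5875; F=0.7937×14.255=11.3146, v=20.1810/1.5875=12.7128
k=1: u−w=2.7020, u+w=53.3560; √(b/2)=0.7937, √(2b)=1.5875; F=0.7937×2.702=2.1446, v=53.3560/1.5875=33.6111
k=2: u−w=-36.7520, u+w=-13.3700; √(b/2)=0.7937, √(2b)=1.5875; F=0.7937×(-36.752)=-29.1710, v=-13.3700/1.5875=-8.4223
k=3: u−w=-7.2390, u+w=32.4450; √(b/2)=0.7937, √(2b)=1.5875; F=0.7937×(-7.239)=-5.7458, v=32.4450/1.5875=20.4384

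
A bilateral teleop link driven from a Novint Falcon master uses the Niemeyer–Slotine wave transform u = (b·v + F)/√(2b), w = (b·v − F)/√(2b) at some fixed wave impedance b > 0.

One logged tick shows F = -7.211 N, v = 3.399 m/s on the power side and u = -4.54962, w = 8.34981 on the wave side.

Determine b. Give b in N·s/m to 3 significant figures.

b = 0.625 N·s/m

u + w = 3.8002;  u + w = √(2b)·v, so √(2b) = 3.8002/3.399 = 1.1180.
b = (√(2b))²/2 = 1.2500/2 = 0.6250.
(Check via u − w = 2F/√(2b): u − w = -12.8994, 2F/√(2b) = -12.8995.)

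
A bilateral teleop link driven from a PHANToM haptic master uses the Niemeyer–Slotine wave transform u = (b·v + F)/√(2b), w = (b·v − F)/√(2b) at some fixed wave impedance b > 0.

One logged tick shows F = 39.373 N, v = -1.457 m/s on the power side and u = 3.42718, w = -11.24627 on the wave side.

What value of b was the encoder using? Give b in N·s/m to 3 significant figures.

b = 14.4 N·s/m

u + w = -7.81909;  u + w = √(2b)·v, so √(2b) = -7.81909/(-1.457) = 5.36657.
b = (√(2b))²/2 = 28.80006/2 = 14.40003.
(Check via u − w = 2F/√(2b): u − w = 14.67345, 2F/√(2b) = 14.67344.)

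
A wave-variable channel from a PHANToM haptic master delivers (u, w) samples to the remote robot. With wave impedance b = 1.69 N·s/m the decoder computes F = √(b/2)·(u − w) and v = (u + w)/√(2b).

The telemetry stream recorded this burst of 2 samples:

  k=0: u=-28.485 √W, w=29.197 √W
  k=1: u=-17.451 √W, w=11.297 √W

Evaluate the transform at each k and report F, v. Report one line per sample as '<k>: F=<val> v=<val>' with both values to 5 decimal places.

0: F=-53.02353 v=0.38728
1: F=-26.42628 v=-3.34733

k=0: u−w=-57.68200, u+w=0.71200; √(b/2)=0.91924, √(2b)=1.83848; F=0.91924×(-57.682)=-53.02353, v=0.71200/1.83848=0.38728
k=1: u−w=-28.74800, u+w=-6.15400; √(b/2)=0.91924, √(2b)=1.83848; F=0.91924×(-28.748)=-26.42628, v=-6.15400/1.83848=-3.34733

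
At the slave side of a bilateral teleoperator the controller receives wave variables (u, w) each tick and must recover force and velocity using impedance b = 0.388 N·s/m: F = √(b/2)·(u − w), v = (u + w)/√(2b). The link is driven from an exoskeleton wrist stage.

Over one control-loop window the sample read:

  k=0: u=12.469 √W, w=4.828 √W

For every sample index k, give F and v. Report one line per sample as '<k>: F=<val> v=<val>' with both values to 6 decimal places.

k=0: u−w=7.641000, u+w=17.297000; √(b/2)=0.440454, √(2b)=0.880909; F=0.440454×7.641=3.365511, v=17.297000/0.880909=19.635408

0: F=3.365511 v=19.635408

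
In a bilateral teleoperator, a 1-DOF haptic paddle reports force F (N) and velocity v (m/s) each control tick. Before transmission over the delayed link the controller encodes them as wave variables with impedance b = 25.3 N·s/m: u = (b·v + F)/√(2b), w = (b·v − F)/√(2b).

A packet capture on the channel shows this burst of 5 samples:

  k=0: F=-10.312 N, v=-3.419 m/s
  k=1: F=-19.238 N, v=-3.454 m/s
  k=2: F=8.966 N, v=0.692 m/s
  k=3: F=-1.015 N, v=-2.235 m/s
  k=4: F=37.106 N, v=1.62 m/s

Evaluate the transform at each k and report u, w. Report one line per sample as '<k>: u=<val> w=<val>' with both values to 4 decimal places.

k=0: b·v=25.3×(-3.419)=-86.5007; √(2b)=7.1134; u=(-86.5007+(-10.312))/7.1134=-13.6100, w=(-86.5007−(-10.312))/7.1134=-10.7106
k=1: b·v=25.3×(-3.454)=-87.3862; √(2b)=7.1134; u=(-87.3862+(-19.238))/7.1134=-14.9893, w=(-87.3862−(-19.238))/7.1134=-9.5803
k=2: b·v=25.3×0.692=17.5076; √(2b)=7.1134; u=(17.5076+8.966)/7.1134=3.7217, w=(17.5076−8.966)/7.1134=1.2008
k=3: b·v=25.3×(-2.235)=-56.5455; √(2b)=7.1134; u=(-56.5455+(-1.015))/7.1134=-8.0919, w=(-56.5455−(-1.015))/7.1134=-7.8065
k=4: b·v=25.3×1.62=40.9860; √(2b)=7.1134; u=(40.9860+37.106)/7.1134=10.9782, w=(40.9860−37.106)/7.1134=0.5455

0: u=-13.6100 w=-10.7106
1: u=-14.9893 w=-9.5803
2: u=3.7217 w=1.2008
3: u=-8.0919 w=-7.8065
4: u=10.9782 w=0.5455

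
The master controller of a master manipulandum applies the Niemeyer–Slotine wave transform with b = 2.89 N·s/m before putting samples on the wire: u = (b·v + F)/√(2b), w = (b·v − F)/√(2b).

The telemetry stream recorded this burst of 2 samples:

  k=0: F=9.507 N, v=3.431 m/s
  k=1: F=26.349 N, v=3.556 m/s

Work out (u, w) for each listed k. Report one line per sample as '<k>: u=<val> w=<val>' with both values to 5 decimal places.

k=0: b·v=2.89×3.431=9.91559; √(2b)=2.40416; u=(9.91559+9.507)/2.40416=8.07873, w=(9.91559−9.507)/2.40416=0.16995
k=1: b·v=2.89×3.556=10.27684; √(2b)=2.40416; u=(10.27684+26.349)/2.40416=15.23434, w=(10.27684−26.349)/2.40416=-6.68514

0: u=8.07873 w=0.16995
1: u=15.23434 w=-6.68514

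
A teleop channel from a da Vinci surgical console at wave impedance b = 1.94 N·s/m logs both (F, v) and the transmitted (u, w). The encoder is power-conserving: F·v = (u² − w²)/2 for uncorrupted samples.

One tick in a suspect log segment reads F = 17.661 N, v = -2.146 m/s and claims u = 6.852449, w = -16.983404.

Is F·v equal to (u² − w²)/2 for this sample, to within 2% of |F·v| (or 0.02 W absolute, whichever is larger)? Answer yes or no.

no

F·v = 17.661×(-2.146) = -37.900506 W.
(u² − w²)/2 = (46.956057 − 288.436011)/2 = -120.739977 W.
|Δ| = 82.839471;  2% of max(1, |F·v|) = 0.758010.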